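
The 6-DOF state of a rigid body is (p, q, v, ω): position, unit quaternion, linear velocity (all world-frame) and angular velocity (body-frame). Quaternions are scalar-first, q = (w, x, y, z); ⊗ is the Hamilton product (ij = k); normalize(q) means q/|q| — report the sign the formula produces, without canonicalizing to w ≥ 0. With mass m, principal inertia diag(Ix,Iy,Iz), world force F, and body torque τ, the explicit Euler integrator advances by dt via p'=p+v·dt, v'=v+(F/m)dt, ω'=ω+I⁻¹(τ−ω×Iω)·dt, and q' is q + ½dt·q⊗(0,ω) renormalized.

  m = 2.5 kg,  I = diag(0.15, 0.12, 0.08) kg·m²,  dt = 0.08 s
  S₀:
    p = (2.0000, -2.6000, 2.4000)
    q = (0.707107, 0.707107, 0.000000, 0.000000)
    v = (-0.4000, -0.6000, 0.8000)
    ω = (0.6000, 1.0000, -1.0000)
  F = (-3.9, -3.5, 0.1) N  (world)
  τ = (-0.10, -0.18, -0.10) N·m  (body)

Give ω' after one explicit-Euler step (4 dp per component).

ω' = (0.5253, 0.9080, -1.0820)

gyro term ω×Iω = (0.0400, -0.0420, -0.0180)
(τ − ω×Iω)/I = (-0.9333, -1.1500, -1.0250)
ω + α·dt = (0.5253, 0.9080, -1.0820)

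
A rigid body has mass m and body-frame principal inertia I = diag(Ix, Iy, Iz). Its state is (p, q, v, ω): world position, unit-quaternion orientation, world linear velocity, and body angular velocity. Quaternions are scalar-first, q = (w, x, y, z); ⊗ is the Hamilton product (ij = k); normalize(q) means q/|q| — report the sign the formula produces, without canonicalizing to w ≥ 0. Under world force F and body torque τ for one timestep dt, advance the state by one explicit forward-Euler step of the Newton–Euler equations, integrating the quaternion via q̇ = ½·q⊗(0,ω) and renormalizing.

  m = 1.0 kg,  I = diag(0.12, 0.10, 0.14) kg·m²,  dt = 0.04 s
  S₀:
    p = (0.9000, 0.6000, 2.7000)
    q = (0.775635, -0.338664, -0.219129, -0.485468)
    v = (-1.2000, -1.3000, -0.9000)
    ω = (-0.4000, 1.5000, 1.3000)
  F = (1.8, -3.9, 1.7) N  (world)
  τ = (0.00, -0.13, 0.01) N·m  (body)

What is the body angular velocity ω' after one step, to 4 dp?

angular accel α = (-0.6500, -1.4040, -0.0143)
ω + α·dt = (-0.4260, 1.4438, 1.2994)

ω' = (-0.4260, 1.4438, 1.2994)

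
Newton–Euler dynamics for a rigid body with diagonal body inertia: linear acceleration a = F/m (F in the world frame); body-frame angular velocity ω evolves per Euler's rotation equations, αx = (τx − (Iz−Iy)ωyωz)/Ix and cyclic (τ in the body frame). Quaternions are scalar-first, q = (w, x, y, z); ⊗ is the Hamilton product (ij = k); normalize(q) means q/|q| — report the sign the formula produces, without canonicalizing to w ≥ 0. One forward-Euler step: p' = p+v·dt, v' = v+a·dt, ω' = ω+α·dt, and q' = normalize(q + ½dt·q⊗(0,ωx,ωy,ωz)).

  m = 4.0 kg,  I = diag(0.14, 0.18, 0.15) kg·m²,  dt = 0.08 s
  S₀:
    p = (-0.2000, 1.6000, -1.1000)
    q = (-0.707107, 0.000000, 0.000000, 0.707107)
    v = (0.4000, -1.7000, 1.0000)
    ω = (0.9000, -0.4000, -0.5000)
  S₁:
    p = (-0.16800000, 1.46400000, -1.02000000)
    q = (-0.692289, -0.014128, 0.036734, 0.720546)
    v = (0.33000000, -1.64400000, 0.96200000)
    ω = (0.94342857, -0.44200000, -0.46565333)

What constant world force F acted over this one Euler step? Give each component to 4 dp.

F = (-3.5000, 2.8000, -1.9000)

v₁ − v₀ = (-0.07000000, 0.05600000, -0.03800000)
F = m·Δv/dt = (-3.5000, 2.8000, -1.9000)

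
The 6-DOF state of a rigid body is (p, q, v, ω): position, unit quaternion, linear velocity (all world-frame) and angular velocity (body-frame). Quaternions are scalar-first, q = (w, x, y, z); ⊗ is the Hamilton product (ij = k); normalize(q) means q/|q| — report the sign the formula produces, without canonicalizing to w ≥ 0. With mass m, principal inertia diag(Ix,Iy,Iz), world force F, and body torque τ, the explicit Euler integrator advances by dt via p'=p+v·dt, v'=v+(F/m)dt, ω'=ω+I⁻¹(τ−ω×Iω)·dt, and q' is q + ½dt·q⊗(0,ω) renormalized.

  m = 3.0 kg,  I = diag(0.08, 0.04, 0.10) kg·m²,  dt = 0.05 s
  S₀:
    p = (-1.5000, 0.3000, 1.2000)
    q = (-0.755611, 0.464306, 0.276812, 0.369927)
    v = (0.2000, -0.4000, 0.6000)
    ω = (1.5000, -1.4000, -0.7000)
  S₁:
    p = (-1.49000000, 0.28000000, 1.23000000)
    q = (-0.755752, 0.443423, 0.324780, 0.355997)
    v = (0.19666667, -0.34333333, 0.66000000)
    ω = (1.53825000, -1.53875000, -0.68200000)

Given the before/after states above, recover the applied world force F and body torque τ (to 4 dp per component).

Δω = ω₁−ω₀ = (0.03825000, -0.13875000, 0.01800000)
ω₀×(Iω₀) = (0.0588, 0.0210, 0.0840)
applied torque τ = (0.1200, -0.0900, 0.1200)
v₁ − v₀ = (-0.00333333, 0.05666667, 0.06000000)
applied force F = (-0.2000, 3.4000, 3.6000)

F = (-0.2000, 3.4000, 3.6000)
τ = (0.1200, -0.0900, 0.1200)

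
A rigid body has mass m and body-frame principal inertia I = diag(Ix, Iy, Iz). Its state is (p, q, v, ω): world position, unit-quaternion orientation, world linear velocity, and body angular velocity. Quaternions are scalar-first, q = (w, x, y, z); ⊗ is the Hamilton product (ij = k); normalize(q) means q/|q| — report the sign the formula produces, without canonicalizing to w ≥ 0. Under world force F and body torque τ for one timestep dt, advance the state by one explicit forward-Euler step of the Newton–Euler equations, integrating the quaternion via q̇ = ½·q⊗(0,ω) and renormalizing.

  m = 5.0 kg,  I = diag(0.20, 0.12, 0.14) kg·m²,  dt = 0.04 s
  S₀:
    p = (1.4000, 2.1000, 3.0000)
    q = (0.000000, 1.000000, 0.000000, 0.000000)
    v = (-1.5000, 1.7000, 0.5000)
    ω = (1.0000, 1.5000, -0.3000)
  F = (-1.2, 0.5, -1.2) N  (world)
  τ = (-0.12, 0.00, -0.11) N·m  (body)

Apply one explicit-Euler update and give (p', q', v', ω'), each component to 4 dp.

gyro term ω×Iω = (-0.0090, -0.0180, -0.1200)
α = I⁻¹(τ − ω×Iω) = (-0.5550, 0.1500, 0.0714)
ω' = ω + α·dt = (0.9778, 1.5060, -0.2971)
2q̇ = q⊗(0,ω) = (-1.0000000, 0.0000000, 0.3000000, 1.5000000)
q + ½dt·q⊗(0,ω), renormalized = (-0.0200, 0.9993, 0.0060, 0.0300)
linear accel F/m = (-0.2400, 0.1000, -0.2400)
p' = p + v·dt = (1.3400, 2.1680, 3.0200)
new velocity v' = (-1.5096, 1.7040, 0.4904)

p' = (1.3400, 2.1680, 3.0200)
q' = (-0.0200, 0.9993, 0.0060, 0.0300)
v' = (-1.5096, 1.7040, 0.4904)
ω' = (0.9778, 1.5060, -0.2971)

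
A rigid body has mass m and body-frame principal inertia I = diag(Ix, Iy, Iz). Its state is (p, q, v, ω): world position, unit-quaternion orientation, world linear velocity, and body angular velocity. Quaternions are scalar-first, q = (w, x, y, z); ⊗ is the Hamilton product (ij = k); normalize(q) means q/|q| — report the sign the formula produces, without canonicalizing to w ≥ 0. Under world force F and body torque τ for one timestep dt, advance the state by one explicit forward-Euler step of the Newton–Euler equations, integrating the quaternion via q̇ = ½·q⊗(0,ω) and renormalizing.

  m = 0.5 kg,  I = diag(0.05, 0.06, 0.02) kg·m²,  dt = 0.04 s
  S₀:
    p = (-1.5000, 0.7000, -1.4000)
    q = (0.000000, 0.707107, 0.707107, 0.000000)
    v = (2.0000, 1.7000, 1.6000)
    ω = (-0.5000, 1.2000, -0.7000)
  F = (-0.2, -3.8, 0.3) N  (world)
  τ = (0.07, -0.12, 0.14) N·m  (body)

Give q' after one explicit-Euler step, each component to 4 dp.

q' = (-0.0099, 0.6969, 0.7167, 0.0240)

q⊗(0,ω) = (-0.4949749, -0.4949749, 0.4949749, 1.2020819)
q' = normalize(q + ½dt·q⊗(0,ω)) = (-0.0099, 0.6969, 0.7167, 0.0240)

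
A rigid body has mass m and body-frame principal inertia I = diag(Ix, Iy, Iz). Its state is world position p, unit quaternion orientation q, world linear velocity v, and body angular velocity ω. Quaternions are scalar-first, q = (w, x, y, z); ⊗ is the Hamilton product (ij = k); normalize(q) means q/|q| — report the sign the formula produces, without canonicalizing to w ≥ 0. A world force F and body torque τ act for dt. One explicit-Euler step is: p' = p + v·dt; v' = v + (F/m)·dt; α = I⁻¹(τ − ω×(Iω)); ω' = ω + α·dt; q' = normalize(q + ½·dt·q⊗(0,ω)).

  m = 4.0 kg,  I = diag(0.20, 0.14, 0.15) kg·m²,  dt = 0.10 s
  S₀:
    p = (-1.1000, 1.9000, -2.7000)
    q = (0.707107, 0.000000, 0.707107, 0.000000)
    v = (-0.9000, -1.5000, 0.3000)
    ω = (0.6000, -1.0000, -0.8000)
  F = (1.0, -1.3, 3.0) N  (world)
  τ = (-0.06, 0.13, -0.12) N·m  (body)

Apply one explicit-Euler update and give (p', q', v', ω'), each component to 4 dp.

ω×(Iω) gyroscopic = (0.0080, -0.0240, 0.0360)
(τ − ω×Iω)/I = (-0.3400, 1.1000, -1.0400)
ω + α·dt = (0.5660, -0.8900, -0.9040)
q⊗(0,ω) = (0.7071070, -0.1414214, -0.7071070, -0.9899498)
updated quaternion q' = (0.7406, -0.0071, 0.6701, -0.0494)
a = (0.2500, -0.3250, 0.7500)
new position p' = (-1.1900, 1.7500, -2.6700)
v' = v + a·dt = (-0.8750, -1.5325, 0.3750)

p' = (-1.1900, 1.7500, -2.6700)
q' = (0.7406, -0.0071, 0.6701, -0.0494)
v' = (-0.8750, -1.5325, 0.3750)
ω' = (0.5660, -0.8900, -0.9040)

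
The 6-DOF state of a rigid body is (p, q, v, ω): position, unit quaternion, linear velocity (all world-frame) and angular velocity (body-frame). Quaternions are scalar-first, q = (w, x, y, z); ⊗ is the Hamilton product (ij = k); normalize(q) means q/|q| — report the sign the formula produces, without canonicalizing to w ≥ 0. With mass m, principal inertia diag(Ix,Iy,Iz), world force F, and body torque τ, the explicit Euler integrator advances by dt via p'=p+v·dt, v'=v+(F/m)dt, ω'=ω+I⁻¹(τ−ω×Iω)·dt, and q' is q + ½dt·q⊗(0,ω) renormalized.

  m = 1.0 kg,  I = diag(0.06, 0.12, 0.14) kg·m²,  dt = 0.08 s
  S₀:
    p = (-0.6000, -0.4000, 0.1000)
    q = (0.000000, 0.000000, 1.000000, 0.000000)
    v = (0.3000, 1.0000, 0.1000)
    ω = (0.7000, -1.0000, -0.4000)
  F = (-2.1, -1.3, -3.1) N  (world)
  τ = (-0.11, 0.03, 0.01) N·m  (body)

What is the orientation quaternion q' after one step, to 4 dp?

q' = (0.0399, -0.0160, 0.9987, -0.0280)

2q̇ = q⊗(0,ω) = (1.0000000, -0.4000000, 0.0000000, -0.7000000)
updated quaternion q' = (0.0399, -0.0160, 0.9987, -0.0280)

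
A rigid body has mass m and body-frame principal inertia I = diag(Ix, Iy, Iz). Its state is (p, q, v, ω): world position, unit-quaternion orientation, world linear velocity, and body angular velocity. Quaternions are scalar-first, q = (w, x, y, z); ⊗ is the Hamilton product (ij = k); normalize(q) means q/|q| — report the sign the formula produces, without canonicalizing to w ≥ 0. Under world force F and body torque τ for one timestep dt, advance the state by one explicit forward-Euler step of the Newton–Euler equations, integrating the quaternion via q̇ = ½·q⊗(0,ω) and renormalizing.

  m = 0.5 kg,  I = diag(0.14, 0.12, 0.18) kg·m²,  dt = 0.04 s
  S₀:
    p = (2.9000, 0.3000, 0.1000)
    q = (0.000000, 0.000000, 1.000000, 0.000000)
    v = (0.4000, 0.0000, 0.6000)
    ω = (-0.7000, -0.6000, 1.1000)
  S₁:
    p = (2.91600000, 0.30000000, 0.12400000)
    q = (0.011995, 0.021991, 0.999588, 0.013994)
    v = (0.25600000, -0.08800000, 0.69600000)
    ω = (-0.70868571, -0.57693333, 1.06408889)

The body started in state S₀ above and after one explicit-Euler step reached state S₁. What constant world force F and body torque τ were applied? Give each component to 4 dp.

F = (-1.8000, -1.1000, 1.2000)
τ = (-0.0700, 0.1000, -0.1700)

rate change Δω = (-0.00868571, 0.02306667, -0.03591111)
ω₀×(Iω₀) = (-0.0396, 0.0308, -0.0084)
I·α + gyro = (-0.0700, 0.1000, -0.1700)
Δv = v₁−v₀ = (-0.14400000, -0.08800000, 0.09600000)
applied force F = (-1.8000, -1.1000, 1.2000)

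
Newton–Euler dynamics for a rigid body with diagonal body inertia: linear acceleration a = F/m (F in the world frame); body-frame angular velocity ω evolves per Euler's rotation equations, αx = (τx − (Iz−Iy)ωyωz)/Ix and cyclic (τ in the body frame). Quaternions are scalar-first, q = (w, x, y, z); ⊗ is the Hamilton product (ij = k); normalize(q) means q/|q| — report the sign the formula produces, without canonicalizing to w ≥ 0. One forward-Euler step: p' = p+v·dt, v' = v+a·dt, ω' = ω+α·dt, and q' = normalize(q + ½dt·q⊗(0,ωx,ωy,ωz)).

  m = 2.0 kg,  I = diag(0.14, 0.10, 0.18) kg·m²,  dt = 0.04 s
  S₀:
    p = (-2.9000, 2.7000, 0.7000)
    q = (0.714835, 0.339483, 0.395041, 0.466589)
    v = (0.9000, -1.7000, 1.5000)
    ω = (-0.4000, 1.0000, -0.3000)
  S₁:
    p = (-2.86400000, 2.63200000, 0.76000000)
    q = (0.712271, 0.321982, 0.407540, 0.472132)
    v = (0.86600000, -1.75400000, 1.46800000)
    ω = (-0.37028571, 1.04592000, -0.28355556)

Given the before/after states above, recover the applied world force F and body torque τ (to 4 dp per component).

F = (-1.7000, -2.7000, -1.6000)
τ = (0.0800, 0.1100, 0.0900)

v₁ − v₀ = (-0.03400000, -0.05400000, -0.03200000)
m·(v₁−v₀)/dt = (-1.7000, -2.7000, -1.6000)
Δω = ω₁−ω₀ = (0.02971429, 0.04592000, 0.01644444)
τ = I·(Δω/dt) + ω₀×(Iω₀) = (0.0800, 0.1100, 0.0900)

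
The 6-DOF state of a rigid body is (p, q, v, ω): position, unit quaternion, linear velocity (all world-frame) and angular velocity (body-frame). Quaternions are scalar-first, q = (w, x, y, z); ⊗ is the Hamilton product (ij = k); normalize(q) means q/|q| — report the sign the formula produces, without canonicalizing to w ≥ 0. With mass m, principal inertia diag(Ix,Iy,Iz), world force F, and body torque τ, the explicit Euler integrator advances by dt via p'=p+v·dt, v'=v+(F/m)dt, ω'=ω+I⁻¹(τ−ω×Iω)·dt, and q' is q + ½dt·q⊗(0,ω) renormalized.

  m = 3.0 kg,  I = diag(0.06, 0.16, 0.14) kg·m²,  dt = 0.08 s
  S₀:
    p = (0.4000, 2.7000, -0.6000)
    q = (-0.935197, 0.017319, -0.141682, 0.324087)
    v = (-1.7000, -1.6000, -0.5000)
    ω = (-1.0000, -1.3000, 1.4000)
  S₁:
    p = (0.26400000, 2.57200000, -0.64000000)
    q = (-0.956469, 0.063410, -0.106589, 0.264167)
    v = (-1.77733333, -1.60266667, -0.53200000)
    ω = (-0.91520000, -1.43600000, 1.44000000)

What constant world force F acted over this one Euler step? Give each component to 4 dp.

F = (-2.9000, -0.1000, -1.2000)

velocity change Δv = (-0.07733333, -0.00266667, -0.03200000)
applied force F = (-2.9000, -0.1000, -1.2000)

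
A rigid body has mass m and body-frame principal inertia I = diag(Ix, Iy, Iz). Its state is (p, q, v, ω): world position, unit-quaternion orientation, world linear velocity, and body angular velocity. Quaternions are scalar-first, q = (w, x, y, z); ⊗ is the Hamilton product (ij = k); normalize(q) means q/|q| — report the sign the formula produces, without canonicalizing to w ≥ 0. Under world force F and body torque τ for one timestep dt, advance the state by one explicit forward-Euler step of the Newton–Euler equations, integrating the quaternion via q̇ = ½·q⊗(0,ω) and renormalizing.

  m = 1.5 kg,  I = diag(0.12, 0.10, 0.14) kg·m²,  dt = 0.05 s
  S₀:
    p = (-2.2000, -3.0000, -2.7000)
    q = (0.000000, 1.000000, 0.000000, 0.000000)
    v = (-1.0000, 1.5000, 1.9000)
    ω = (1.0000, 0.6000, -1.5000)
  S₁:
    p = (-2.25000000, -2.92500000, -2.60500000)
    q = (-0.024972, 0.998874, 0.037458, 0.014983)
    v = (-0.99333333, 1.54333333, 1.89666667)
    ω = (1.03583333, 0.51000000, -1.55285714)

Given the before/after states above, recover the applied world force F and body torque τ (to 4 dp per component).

F = (0.2000, 1.3000, -0.1000)
τ = (0.0500, -0.1500, -0.1600)

velocity change Δv = (0.00666667, 0.04333333, -0.00333333)
F = m·Δv/dt = (0.2000, 1.3000, -0.1000)
Δω = ω₁−ω₀ = (0.03583333, -0.09000000, -0.05285714)
precession coupling = (-0.0360, 0.0300, -0.0120)
applied torque τ = (0.0500, -0.1500, -0.1600)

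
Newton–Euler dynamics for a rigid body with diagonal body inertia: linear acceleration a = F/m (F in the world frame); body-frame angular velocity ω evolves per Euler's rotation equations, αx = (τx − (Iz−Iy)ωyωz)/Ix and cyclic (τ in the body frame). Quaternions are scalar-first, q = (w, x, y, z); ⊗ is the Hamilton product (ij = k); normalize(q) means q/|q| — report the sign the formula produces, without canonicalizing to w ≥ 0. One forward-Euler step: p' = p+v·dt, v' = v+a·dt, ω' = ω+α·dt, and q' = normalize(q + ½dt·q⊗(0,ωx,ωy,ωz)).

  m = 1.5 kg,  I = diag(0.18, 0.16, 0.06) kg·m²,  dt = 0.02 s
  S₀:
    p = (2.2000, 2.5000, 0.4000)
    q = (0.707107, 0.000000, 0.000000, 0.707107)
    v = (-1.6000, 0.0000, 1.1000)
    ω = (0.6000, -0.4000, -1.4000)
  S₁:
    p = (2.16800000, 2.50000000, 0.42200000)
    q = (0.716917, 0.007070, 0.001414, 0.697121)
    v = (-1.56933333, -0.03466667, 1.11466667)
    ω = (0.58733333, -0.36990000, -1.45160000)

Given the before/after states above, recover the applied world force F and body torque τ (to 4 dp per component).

v₁ − v₀ = (0.03066667, -0.03466667, 0.01466667)
m·(v₁−v₀)/dt = (2.3000, -2.6000, 1.1000)
rate change Δω = (-0.01266667, 0.03010000, -0.05160000)
I·α + gyro = (-0.1700, 0.1400, -0.1500)

F = (2.3000, -2.6000, 1.1000)
τ = (-0.1700, 0.1400, -0.1500)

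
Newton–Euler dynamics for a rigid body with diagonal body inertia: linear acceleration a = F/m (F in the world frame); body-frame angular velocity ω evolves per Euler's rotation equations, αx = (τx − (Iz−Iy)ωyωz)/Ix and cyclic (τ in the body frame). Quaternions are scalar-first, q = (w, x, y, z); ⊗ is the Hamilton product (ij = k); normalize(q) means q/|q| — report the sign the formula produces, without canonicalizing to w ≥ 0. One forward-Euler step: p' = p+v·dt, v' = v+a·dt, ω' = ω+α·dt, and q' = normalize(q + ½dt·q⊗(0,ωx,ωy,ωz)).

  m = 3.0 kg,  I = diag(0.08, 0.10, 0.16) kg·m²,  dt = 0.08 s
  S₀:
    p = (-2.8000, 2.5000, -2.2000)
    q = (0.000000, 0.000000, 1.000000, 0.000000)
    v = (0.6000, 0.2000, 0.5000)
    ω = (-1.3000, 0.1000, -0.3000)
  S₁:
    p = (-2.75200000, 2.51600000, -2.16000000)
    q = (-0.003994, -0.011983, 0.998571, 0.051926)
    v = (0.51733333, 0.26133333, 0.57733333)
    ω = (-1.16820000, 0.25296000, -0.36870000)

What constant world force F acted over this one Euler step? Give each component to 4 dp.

F = (-3.1000, 2.3000, 2.9000)

Δv = v₁−v₀ = (-0.08266667, 0.06133333, 0.07733333)
F = m·Δv/dt = (-3.1000, 2.3000, 2.9000)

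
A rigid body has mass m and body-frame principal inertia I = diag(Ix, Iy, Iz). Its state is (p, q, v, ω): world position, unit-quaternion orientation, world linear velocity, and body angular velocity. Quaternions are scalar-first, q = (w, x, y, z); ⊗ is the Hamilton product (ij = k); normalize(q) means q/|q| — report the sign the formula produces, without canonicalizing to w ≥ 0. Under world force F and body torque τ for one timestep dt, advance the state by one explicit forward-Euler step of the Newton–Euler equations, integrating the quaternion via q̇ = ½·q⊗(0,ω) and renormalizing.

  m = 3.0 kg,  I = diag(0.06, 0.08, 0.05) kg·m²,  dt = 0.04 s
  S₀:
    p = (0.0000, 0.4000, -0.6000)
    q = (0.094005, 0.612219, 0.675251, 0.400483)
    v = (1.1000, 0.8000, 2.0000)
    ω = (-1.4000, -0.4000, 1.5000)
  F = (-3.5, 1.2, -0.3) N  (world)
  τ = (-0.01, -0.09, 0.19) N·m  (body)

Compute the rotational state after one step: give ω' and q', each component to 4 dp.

ω' = (-1.4187, -0.4345, 1.6430)
q' = (0.1044, 0.6325, 0.6444, 0.4169)

α = I⁻¹(τ − ω×Iω) = (-0.4667, -0.8625, 3.5760)
ω + α·dt = (-1.4187, -0.4345, 1.6430)
2q̇ = q⊗(0,ω) = (0.5264825, 1.0414627, -1.5166067, 0.8414713)
updated quaternion q' = (0.1044, 0.6325, 0.6444, 0.4169)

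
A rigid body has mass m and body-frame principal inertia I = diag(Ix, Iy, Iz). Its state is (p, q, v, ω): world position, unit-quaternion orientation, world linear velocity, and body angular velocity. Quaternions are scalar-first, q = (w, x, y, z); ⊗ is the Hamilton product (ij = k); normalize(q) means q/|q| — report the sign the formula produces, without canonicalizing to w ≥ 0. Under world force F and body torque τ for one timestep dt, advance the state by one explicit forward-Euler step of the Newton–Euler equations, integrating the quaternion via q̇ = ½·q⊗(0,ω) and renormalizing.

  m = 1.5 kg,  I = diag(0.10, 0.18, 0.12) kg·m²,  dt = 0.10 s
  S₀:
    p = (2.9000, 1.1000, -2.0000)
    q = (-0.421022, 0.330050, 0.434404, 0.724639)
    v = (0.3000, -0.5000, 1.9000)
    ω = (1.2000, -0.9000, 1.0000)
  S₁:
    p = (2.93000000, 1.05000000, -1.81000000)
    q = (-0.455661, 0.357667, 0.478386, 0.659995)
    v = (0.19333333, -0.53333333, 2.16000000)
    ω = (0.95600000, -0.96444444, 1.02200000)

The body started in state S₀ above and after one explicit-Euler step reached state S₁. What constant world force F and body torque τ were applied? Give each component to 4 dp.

ω₁ − ω₀ = (-0.24400000, -0.06444444, 0.02200000)
gyro term ω₀×Iω₀ = (0.0540, -0.0240, -0.0864)
τ = I·(Δω/dt) + ω₀×(Iω₀) = (-0.1900, -0.1400, -0.0600)
v₁ − v₀ = (-0.10666667, -0.03333333, 0.26000000)
applied force F = (-1.6000, -0.5000, 3.9000)

F = (-1.6000, -0.5000, 3.9000)
τ = (-0.1900, -0.1400, -0.0600)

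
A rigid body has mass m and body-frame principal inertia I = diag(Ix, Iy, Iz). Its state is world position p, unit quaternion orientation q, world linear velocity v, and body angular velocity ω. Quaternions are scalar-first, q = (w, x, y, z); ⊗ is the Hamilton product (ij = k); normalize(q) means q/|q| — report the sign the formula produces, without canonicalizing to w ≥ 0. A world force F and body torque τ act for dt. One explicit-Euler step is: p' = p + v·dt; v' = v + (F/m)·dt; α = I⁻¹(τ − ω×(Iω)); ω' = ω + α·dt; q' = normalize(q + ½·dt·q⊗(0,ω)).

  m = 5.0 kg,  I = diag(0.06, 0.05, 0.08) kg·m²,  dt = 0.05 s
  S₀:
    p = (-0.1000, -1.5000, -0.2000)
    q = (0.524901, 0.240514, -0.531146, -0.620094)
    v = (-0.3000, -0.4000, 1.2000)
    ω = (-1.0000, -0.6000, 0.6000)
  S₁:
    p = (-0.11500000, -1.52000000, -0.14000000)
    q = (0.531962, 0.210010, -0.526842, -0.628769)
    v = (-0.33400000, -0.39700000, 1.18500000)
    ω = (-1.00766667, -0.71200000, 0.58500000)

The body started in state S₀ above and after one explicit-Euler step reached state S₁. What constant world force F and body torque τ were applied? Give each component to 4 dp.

ω₁ − ω₀ = (-0.00766667, -0.11200000, -0.01500000)
τ = I·(Δω/dt) + ω₀×(Iω₀) = (-0.0200, -0.1000, -0.0300)
velocity change Δv = (-0.03400000, 0.00300000, -0.01500000)
F = m·Δv/dt = (-3.4000, 0.3000, -1.5000)

F = (-3.4000, 0.3000, -1.5000)
τ = (-0.0200, -0.1000, -0.0300)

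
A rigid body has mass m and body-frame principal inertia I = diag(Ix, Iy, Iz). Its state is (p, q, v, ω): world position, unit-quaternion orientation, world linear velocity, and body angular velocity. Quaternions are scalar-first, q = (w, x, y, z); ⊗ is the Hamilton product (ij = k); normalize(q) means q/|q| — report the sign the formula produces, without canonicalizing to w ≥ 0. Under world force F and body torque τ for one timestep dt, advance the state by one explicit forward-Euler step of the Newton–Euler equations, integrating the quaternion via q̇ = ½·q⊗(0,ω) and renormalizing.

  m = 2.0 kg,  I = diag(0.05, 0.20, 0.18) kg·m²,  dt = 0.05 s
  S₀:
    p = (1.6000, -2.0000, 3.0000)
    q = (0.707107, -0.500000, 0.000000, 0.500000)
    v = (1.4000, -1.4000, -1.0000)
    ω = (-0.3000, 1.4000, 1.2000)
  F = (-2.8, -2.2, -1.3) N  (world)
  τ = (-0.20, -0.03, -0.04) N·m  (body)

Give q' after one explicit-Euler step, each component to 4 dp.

q' = (0.6876, -0.5222, 0.0360, 0.5032)

Hamilton product q⊗(0,ω) = (-0.7500000, -0.9121321, 1.4399498, 0.1485284)
q + ½dt·q⊗(0,ω), renormalized = (0.6876, -0.5222, 0.0360, 0.5032)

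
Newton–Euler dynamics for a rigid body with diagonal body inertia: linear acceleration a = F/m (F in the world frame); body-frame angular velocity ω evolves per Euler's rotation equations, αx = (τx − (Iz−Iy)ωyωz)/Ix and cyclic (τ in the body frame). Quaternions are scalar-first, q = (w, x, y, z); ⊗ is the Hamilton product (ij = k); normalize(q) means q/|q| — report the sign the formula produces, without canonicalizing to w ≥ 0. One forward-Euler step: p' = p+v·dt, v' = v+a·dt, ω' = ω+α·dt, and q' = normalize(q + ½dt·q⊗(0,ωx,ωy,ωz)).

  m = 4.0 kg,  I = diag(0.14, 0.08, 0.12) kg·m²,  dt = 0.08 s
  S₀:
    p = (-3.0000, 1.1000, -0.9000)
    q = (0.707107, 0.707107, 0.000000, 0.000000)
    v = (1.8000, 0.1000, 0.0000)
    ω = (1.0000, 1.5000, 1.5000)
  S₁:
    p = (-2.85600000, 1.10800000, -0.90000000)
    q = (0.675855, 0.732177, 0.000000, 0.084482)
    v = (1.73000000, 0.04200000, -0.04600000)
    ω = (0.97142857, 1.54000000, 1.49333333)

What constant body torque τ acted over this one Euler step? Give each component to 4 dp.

τ = (0.0400, 0.0700, -0.1000)

Δω = ω₁−ω₀ = (-0.02857143, 0.04000000, -0.00666667)
τ = I·(Δω/dt) + ω₀×(Iω₀) = (0.0400, 0.0700, -0.1000)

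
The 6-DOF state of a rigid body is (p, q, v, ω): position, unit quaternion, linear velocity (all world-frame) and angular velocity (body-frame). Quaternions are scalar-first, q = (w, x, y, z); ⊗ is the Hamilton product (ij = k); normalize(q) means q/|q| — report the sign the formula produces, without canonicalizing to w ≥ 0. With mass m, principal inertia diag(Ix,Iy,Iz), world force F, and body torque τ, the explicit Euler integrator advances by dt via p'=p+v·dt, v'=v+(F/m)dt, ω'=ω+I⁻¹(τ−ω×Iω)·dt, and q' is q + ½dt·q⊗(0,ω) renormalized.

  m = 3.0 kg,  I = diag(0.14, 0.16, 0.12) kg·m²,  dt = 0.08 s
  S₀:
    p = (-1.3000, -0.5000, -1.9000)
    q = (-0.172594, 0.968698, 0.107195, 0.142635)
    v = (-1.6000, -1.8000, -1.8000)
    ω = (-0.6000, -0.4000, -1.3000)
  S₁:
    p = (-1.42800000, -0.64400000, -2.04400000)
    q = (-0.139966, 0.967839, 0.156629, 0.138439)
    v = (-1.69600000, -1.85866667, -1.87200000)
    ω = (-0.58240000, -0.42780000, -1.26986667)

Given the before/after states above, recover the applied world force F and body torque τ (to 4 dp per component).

F = (-3.6000, -2.2000, -2.7000)
τ = (0.0100, -0.0400, 0.0500)

Δω = ω₁−ω₀ = (0.01760000, -0.02780000, 0.03013333)
gyro term ω₀×Iω₀ = (-0.0208, 0.0156, 0.0048)
τ = I·(Δω/dt) + ω₀×(Iω₀) = (0.0100, -0.0400, 0.0500)
v₁ − v₀ = (-0.09600000, -0.05866667, -0.07200000)
F = m·Δv/dt = (-3.6000, -2.2000, -2.7000)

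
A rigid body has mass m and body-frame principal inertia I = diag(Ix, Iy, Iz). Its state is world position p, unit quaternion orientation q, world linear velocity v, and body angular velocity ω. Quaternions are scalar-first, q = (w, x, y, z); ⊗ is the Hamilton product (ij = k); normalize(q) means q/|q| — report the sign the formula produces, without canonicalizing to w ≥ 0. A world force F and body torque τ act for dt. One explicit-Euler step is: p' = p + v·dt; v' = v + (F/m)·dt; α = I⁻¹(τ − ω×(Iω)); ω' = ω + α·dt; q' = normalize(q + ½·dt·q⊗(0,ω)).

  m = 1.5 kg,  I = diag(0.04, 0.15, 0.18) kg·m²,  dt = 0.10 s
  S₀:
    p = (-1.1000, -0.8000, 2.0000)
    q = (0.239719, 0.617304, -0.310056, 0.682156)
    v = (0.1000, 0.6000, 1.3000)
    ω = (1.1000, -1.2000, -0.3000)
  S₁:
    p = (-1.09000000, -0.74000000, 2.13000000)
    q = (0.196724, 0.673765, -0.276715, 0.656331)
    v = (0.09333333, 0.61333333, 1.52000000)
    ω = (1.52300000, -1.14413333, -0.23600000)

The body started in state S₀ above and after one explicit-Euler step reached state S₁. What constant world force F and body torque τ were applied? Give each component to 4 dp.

rate change Δω = (0.42300000, 0.05586667, 0.06400000)
precession coupling = (0.0108, 0.0462, -0.1452)
applied torque τ = (0.1800, 0.1300, -0.0300)
Δv = v₁−v₀ = (-0.00666667, 0.01333333, 0.22000000)
m·(v₁−v₀)/dt = (-0.1000, 0.2000, 3.3000)

F = (-0.1000, 0.2000, 3.3000)
τ = (0.1800, 0.1300, -0.0300)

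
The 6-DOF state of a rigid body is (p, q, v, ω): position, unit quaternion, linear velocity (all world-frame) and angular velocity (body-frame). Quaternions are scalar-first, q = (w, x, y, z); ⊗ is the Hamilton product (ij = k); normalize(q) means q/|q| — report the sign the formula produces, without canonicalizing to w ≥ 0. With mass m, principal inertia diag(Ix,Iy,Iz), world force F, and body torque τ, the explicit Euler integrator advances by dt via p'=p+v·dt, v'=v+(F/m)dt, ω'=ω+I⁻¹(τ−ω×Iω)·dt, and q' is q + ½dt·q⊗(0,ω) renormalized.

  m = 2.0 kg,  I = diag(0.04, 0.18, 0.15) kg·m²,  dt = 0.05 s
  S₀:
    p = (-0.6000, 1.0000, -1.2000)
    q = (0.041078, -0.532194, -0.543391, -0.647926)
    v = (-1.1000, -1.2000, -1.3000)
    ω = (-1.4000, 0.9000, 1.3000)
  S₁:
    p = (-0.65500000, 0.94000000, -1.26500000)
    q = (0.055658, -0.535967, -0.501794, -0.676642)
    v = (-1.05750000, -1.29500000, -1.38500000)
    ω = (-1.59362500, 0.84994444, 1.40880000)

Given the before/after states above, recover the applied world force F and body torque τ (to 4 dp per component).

F = (1.7000, -3.8000, -3.4000)
τ = (-0.1900, 0.0200, 0.1500)

rate change Δω = (-0.19362500, -0.05005556, 0.10880000)
precession coupling = (-0.0351, 0.2002, -0.1764)
I·α + gyro = (-0.1900, 0.0200, 0.1500)
velocity change Δv = (0.04250000, -0.09500000, -0.08500000)
F = m·Δv/dt = (1.7000, -3.8000, -3.4000)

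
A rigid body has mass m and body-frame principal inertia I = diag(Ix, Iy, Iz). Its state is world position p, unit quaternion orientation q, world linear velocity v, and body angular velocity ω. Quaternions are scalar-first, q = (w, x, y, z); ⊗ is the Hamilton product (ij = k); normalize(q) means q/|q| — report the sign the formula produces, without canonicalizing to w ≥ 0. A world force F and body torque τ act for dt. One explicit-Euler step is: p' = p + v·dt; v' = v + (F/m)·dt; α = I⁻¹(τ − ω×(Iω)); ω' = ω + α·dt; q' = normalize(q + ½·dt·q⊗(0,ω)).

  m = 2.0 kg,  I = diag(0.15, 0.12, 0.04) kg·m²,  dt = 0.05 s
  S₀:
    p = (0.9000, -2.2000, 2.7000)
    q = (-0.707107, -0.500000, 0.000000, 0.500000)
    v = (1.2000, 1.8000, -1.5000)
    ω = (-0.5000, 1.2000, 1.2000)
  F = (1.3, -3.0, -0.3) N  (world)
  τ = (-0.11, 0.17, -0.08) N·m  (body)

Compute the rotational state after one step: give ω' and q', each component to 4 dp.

ω' = (-0.4983, 1.2983, 1.0775)
q' = (-0.7276, -0.5057, -0.0125, 0.4633)

precession coupling ω×(Iω) = (-0.1152, -0.0660, 0.0180)
α = I⁻¹(τ − ω×Iω) = (0.0347, 1.9667, -2.4500)
ω + α·dt = (-0.4983, 1.2983, 1.0775)
2q̇ = q⊗(0,ω) = (-0.8500000, -0.2464465, -0.4985284, -1.4485284)
q' = normalize(q + ½dt·q⊗(0,ω)) = (-0.7276, -0.5057, -0.0125, 0.4633)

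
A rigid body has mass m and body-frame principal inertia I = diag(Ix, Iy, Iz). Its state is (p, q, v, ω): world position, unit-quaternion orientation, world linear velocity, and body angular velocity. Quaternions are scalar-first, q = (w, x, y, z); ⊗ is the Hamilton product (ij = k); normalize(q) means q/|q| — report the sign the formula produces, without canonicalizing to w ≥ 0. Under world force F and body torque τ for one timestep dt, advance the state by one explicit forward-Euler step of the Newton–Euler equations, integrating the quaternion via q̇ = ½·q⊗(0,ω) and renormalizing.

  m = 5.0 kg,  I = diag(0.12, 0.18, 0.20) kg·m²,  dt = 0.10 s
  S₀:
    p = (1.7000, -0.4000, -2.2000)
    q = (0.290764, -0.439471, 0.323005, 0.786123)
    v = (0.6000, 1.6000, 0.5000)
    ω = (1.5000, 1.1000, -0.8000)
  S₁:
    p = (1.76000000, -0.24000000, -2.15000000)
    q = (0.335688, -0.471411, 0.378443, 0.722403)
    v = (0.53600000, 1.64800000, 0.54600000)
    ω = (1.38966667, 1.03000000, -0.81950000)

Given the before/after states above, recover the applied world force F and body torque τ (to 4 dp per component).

F = (-3.2000, 2.4000, 2.3000)
τ = (-0.1500, -0.0300, 0.0600)

Δv = v₁−v₀ = (-0.06400000, 0.04800000, 0.04600000)
applied force F = (-3.2000, 2.4000, 2.3000)
rate change Δω = (-0.11033333, -0.07000000, -0.01950000)
precession coupling = (-0.0176, 0.0960, 0.0990)
applied torque τ = (-0.1500, -0.0300, 0.0600)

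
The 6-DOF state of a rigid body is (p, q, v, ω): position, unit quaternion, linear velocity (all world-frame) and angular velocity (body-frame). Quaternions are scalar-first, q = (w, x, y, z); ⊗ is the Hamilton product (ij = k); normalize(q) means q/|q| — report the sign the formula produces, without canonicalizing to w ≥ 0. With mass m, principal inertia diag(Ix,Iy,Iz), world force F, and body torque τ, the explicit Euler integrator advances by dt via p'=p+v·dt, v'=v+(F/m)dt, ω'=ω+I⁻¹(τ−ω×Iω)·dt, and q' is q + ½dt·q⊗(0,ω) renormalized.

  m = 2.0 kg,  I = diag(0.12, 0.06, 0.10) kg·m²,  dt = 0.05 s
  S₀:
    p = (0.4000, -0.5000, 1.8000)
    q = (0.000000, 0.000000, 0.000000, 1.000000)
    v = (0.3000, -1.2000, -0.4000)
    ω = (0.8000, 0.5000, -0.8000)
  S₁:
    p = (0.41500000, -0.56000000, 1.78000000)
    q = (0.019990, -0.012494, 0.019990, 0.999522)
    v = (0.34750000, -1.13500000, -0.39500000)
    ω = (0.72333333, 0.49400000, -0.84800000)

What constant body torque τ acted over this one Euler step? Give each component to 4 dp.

ω₁ − ω₀ = (-0.07666667, -0.00600000, -0.04800000)
precession coupling = (-0.0160, -0.0128, -0.0240)
applied torque τ = (-0.2000, -0.0200, -0.1200)

τ = (-0.2000, -0.0200, -0.1200)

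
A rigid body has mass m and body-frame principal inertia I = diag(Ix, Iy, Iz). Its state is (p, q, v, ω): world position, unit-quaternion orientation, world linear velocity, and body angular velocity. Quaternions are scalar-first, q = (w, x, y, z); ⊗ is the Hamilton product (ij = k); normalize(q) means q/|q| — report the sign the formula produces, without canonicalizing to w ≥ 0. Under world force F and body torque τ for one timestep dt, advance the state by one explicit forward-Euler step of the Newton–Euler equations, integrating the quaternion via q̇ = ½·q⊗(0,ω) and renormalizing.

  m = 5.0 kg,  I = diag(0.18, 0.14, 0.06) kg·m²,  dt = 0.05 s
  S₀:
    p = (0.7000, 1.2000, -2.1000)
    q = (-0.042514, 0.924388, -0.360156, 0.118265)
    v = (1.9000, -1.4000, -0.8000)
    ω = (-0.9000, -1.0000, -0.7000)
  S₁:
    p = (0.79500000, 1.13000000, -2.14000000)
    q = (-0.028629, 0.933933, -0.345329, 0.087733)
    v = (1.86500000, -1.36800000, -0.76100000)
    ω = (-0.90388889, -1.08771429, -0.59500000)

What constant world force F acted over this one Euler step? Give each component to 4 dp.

velocity change Δv = (-0.03500000, 0.03200000, 0.03900000)
F = m·Δv/dt = (-3.5000, 3.2000, 3.9000)

F = (-3.5000, 3.2000, 3.9000)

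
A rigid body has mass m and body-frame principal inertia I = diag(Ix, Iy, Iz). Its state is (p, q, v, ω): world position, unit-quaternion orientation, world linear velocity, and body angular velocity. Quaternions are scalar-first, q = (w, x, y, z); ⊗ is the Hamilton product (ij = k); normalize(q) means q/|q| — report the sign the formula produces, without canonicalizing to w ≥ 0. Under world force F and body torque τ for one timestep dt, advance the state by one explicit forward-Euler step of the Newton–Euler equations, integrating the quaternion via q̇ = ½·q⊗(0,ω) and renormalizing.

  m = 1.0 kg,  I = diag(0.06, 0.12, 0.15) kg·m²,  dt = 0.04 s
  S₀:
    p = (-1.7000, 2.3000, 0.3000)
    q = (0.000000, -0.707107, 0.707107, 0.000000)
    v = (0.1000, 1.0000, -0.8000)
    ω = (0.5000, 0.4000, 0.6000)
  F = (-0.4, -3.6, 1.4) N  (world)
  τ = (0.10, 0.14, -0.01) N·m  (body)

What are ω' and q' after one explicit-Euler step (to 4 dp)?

precession coupling ω×(Iω) = (0.0072, -0.0270, 0.0120)
α = I⁻¹(τ − ω×Iω) = (1.5467, 1.3917, -0.1467)
ω + α·dt = (0.5619, 0.4557, 0.5941)
q⊗(0,ω) = (0.0707107, 0.4242642, 0.4242642, -0.6363963)
q' = normalize(q + ½dt·q⊗(0,ω)) = (0.0014, -0.6985, 0.7155, -0.0127)

ω' = (0.5619, 0.4557, 0.5941)
q' = (0.0014, -0.6985, 0.7155, -0.0127)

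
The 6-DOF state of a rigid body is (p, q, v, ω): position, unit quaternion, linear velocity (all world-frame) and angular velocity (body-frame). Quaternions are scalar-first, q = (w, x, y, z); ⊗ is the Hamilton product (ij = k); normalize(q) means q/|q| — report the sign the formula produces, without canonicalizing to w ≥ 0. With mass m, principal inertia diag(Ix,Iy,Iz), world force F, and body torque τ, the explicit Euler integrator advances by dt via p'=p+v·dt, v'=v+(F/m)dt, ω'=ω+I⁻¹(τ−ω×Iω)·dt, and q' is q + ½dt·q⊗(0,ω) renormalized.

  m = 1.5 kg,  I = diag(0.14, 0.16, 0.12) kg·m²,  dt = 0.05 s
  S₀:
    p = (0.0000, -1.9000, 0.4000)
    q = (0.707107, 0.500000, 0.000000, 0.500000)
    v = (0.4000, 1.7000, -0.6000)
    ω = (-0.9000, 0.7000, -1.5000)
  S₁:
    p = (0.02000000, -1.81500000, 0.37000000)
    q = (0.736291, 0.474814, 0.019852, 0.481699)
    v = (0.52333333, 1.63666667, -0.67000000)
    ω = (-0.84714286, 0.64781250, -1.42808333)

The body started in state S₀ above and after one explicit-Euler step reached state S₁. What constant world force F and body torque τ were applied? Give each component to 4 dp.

F = (3.7000, -1.9000, -2.1000)
τ = (0.1900, -0.1400, 0.1600)

Δω = ω₁−ω₀ = (0.05285714, -0.05218750, 0.07191667)
gyro term ω₀×Iω₀ = (0.0420, 0.0270, -0.0126)
applied torque τ = (0.1900, -0.1400, 0.1600)
velocity change Δv = (0.12333333, -0.06333333, -0.07000000)
applied force F = (3.7000, -1.9000, -2.1000)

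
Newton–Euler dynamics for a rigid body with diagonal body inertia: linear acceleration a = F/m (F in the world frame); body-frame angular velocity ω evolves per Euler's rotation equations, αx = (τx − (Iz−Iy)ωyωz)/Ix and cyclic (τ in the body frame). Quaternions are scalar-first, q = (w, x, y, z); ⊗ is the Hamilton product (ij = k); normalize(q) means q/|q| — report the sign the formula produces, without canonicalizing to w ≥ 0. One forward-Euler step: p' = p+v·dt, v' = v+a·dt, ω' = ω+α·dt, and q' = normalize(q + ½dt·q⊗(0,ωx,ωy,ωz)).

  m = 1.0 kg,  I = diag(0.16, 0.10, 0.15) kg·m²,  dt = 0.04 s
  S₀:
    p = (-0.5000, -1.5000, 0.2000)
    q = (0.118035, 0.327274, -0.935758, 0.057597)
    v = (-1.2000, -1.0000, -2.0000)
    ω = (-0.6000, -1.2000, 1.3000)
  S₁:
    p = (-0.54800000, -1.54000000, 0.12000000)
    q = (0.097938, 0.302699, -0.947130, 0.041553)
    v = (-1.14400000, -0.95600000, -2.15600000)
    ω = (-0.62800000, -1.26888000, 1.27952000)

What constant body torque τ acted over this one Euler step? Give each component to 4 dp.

τ = (-0.1900, -0.1800, -0.1200)

rate change Δω = (-0.02800000, -0.06888000, -0.02048000)
I·α + gyro = (-0.1900, -0.1800, -0.1200)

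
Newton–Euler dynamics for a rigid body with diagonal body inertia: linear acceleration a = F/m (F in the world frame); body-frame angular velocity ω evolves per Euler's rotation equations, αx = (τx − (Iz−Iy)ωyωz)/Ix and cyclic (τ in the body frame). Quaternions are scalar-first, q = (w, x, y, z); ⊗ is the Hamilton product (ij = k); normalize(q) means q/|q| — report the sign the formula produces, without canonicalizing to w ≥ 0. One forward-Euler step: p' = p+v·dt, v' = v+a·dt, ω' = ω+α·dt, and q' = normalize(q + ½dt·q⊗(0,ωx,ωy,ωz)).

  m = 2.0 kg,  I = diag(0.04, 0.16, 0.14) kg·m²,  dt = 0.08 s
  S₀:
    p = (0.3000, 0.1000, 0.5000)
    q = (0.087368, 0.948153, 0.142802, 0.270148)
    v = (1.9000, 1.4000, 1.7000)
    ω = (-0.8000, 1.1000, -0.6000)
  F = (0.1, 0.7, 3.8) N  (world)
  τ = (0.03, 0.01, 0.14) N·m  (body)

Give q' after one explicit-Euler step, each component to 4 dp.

q' = (0.1177, 0.9284, 0.1605, 0.3138)

2q̇ = q⊗(0,ω) = (0.7635290, -0.4527384, 0.4488782, 1.1047891)
q + ½dt·q⊗(0,ω), renormalized = (0.1177, 0.9284, 0.1605, 0.3138)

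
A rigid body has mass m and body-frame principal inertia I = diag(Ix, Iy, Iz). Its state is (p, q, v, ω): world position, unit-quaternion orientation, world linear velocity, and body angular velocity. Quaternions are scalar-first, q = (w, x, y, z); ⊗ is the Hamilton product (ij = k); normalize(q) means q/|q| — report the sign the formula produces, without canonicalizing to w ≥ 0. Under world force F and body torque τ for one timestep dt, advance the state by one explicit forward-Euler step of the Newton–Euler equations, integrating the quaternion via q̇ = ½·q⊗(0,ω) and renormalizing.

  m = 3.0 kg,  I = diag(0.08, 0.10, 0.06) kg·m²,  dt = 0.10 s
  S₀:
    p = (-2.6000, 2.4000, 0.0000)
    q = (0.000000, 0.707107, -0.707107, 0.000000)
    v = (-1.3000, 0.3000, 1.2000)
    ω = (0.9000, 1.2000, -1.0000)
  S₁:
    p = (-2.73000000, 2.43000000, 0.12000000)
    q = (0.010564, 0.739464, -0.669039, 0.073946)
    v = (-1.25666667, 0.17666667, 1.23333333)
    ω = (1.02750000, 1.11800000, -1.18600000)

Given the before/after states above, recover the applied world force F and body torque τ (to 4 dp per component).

Δω = ω₁−ω₀ = (0.12750000, -0.08200000, -0.18600000)
gyro term ω₀×Iω₀ = (0.0480, -0.0180, 0.0216)
τ = I·(Δω/dt) + ω₀×(Iω₀) = (0.1500, -0.1000, -0.0900)
velocity change Δv = (0.04333333, -0.12333333, 0.03333333)
applied force F = (1.3000, -3.7000, 1.0000)

F = (1.3000, -3.7000, 1.0000)
τ = (0.1500, -0.1000, -0.0900)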